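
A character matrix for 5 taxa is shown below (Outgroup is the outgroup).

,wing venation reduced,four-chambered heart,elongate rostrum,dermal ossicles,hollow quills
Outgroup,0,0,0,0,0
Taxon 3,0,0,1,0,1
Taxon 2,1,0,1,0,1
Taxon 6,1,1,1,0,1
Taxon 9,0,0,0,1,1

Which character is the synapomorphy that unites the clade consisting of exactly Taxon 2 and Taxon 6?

wing venation reduced

The outgroup has state '0' for every character, so '1' is the derived state throughout.
wing venation reduced: derived state '1' in Taxon 2 and Taxon 6 only — synapomorphy for {Taxon 2, Taxon 6}.
four-chambered heart (derived state '1') is unique to Taxon 6 (autapomorphy; uninformative for grouping).
elongate rostrum: derived state '1' in Taxon 2, Taxon 3, and Taxon 6 only — synapomorphy for {Taxon 2, Taxon 3, Taxon 6}.
dermal ossicles (derived state '1') is unique to Taxon 9 (autapomorphy; uninformative for grouping).
hollow quills (derived state '1') is shared by all ingroup taxa — unites the whole ingroup.
Most parsimonious ingroup topology: ((Taxon 3,(Taxon 2,Taxon 6)),Taxon 9).
The clade {Taxon 2, Taxon 6} is supported by wing venation reduced: its derived state '1' occurs in exactly those taxa and in no other taxon (including the outgroup).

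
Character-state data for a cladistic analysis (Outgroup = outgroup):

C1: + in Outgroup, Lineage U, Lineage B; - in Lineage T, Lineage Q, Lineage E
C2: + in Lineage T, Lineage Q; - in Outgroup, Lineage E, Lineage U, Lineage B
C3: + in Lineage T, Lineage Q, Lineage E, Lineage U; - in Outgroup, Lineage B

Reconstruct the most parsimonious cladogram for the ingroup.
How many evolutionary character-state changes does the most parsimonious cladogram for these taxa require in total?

Character polarity is set by the outgroup: the derived state is whichever differs from the outgroup's state, so for C1 the derived state is '-', and for the remaining characters it is '+'.
Only Lineage E, Lineage Q, and Lineage T show the derived state '-' for C1, supporting them as a clade.
C2: derived state '+' in Lineage Q and Lineage T only — synapomorphy for {Lineage Q, Lineage T}.
C3: derived state '+' in Lineage E, Lineage Q, Lineage T, and Lineage U only — synapomorphy for {Lineage E, Lineage Q, Lineage T, Lineage U}.
Most parsimonious ingroup topology: ((((Lineage T,Lineage Q),Lineage E),Lineage U),Lineage B).
Changes per character on this tree: C1: 1; C2: 1; C3: 1.
Total = 3.

3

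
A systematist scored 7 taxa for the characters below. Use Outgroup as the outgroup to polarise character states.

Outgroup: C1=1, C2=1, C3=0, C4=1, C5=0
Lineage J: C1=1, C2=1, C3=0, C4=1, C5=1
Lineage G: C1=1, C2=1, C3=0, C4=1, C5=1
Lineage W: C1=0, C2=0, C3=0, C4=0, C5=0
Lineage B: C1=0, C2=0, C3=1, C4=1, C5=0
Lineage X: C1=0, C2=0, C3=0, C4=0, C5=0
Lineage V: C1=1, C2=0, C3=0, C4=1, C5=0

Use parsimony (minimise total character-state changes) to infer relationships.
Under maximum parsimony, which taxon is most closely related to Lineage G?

Lineage J

Character polarity is set by the outgroup: the derived state is whichever differs from the outgroup's state, so for C1, C2, C4 the derived state is '0', and for the remaining characters it is '1'.
C1: derived state '0' in Lineage B, Lineage W, and Lineage X only — synapomorphy for {Lineage B, Lineage W, Lineage X}.
C2: derived state '0' in Lineage B, Lineage V, Lineage W, and Lineage X only — synapomorphy for {Lineage B, Lineage V, Lineage W, Lineage X}.
C3: derived state '1' in Lineage B only — an autapomorphy, so it tells us nothing about relationships among taxa.
Only Lineage W and Lineage X show the derived state '0' for C4, supporting them as a clade.
C5: derived state '1' in Lineage G and Lineage J only — synapomorphy for {Lineage G, Lineage J}.
Most parsimonious ingroup topology: ((Lineage J,Lineage G),(((Lineage W,Lineage X),Lineage B),Lineage V)).
Lineage G and Lineage J form a cherry on this tree, so they are sister taxa.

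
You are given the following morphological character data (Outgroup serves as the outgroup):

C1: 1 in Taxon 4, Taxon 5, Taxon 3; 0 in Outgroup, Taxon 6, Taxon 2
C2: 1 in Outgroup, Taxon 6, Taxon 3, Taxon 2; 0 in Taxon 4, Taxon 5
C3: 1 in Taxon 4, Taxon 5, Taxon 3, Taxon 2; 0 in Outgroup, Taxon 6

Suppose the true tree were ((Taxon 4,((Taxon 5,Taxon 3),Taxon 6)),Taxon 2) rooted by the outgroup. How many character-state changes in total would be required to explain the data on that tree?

6

Map each character onto ((Taxon 4,((Taxon 5,Taxon 3),Taxon 6)),Taxon 2) (rooted by Outgroup) and count the minimum state changes it requires (Fitch parsimony):
C1: 2; C2: 2; C3: 2.
Total tree length = 6.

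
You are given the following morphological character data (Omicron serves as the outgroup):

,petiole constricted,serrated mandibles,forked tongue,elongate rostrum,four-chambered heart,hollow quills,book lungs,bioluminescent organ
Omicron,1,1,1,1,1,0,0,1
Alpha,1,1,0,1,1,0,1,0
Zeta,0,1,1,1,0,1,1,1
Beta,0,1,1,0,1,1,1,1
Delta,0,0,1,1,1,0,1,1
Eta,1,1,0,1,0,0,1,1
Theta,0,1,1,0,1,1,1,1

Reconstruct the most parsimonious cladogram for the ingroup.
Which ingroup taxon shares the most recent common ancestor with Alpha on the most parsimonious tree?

Eta

Character polarity is set by the outgroup: the derived state is whichever differs from the outgroup's state, so for petiole constricted, serrated mandibles, forked tongue, elongate rostrum, four-chambered heart, bioluminescent organ the derived state is '0', and for the remaining characters it is '1'.
petiole constricted (derived state '0') is shared by Beta, Delta, Theta, and Zeta — a synapomorphy uniting that clade.
serrated mandibles: derived state '0' in Delta only — an autapomorphy, so it tells us nothing about relationships among taxa.
Only Alpha and Eta show the derived state '0' for forked tongue, supporting them as a clade.
Only Beta and Theta show the derived state '0' for elongate rostrum, supporting them as a clade.
four-chambered heart groups Eta and Zeta, which is incompatible with the clades supported by the remaining characters; treating it as convergent (homoplasy) costs fewer steps than any alternative tree.
Only Beta, Theta, and Zeta show the derived state '1' for hollow quills, supporting them as a clade.
All ingroup taxa share the derived state '1' for book lungs; it defines the ingroup but does not resolve relationships within it.
bioluminescent organ (derived state '0') is unique to Alpha (autapomorphy; uninformative for grouping).
Most parsimonious ingroup topology: ((Alpha,Eta),((Zeta,(Beta,Theta)),Delta)).
Alpha and Eta form a cherry on this tree, so they are sister taxa.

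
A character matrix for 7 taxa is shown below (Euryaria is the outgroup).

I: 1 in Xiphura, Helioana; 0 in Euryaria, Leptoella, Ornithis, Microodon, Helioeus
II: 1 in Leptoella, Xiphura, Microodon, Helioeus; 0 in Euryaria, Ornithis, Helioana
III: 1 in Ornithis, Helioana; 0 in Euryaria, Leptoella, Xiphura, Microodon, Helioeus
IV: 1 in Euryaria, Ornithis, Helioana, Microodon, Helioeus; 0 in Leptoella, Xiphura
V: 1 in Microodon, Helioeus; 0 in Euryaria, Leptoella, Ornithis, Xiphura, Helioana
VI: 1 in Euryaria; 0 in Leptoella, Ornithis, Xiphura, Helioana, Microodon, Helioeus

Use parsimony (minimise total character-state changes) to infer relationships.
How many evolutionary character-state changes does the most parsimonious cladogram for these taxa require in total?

7

Character polarity is set by the outgroup: the derived state is whichever differs from the outgroup's state, so for IV, VI the derived state is '0', and for the remaining characters it is '1'.
I groups Helioana and Xiphura, which is incompatible with the clades supported by the remaining characters; treating it as convergent (homoplasy) costs fewer steps than any alternative tree.
II (derived state '1') is shared by Helioeus, Leptoella, Microodon, and Xiphura — a synapomorphy uniting that clade.
III (derived state '1') is shared by Helioana and Ornithis — a synapomorphy uniting that clade.
IV: derived state '0' in Leptoella and Xiphura only — synapomorphy for {Leptoella, Xiphura}.
V (derived state '1') is shared by Helioeus and Microodon — a synapomorphy uniting that clade.
All ingroup taxa share the derived state '0' for VI; it defines the ingroup but does not resolve relationships within it.
Most parsimonious ingroup topology: (((Leptoella,Xiphura),(Microodon,Helioeus)),(Ornithis,Helioana)).
Changes per character on this tree: I: 2; II: 1; III: 1; IV: 1; V: 1; VI: 1.
Total = 7.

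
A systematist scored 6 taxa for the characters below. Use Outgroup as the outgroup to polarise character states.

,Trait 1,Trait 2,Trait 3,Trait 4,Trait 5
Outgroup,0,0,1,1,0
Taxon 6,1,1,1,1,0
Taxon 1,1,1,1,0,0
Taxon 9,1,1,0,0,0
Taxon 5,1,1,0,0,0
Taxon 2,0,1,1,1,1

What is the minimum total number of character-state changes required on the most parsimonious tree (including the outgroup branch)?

5

Character polarity is set by the outgroup: the derived state is whichever differs from the outgroup's state, so for Trait 3, Trait 4 the derived state is '0', and for the remaining characters it is '1'.
Trait 1: derived state '1' in Taxon 1, Taxon 5, Taxon 6, and Taxon 9 only — synapomorphy for {Taxon 1, Taxon 5, Taxon 6, Taxon 9}.
All ingroup taxa share the derived state '1' for Trait 2; it defines the ingroup but does not resolve relationships within it.
Trait 3: derived state '0' in Taxon 5 and Taxon 9 only — synapomorphy for {Taxon 5, Taxon 9}.
Trait 4: derived state '0' in Taxon 1, Taxon 5, and Taxon 9 only — synapomorphy for {Taxon 1, Taxon 5, Taxon 9}.
Trait 5 (derived state '1') is unique to Taxon 2 (autapomorphy; uninformative for grouping).
Most parsimonious ingroup topology: ((Taxon 6,(Taxon 1,(Taxon 9,Taxon 5))),Taxon 2).
Changes per character on this tree: Trait 1: 1; Trait 2: 1; Trait 3: 1; Trait 4: 1; Trait 5: 1.
Total = 5.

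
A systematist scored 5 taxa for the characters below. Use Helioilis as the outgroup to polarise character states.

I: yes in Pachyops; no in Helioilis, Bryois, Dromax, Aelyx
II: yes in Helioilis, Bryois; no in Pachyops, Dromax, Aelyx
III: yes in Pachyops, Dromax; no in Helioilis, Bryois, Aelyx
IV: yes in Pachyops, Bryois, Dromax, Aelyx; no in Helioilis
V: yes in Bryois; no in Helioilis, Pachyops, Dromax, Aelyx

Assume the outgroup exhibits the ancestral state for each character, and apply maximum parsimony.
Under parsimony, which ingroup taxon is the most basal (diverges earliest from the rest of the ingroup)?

Bryois

Character polarity is set by the outgroup: the derived state is whichever differs from the outgroup's state, so for II the derived state is 'no', and for the remaining characters it is 'yes'.
I (derived state 'yes') is unique to Pachyops (autapomorphy; uninformative for grouping).
II (derived state 'no') is shared by Aelyx, Dromax, and Pachyops — a synapomorphy uniting that clade.
III (derived state 'yes') is shared by Dromax and Pachyops — a synapomorphy uniting that clade.
IV (derived state 'yes') is shared by all ingroup taxa — unites the whole ingroup.
V (derived state 'yes') is unique to Bryois (autapomorphy; uninformative for grouping).
Most parsimonious ingroup topology: (((Pachyops,Dromax),Aelyx),Bryois).
Bryois is sister to the clade containing all other ingroup taxa, so it is the earliest-diverging (most basal) ingroup lineage.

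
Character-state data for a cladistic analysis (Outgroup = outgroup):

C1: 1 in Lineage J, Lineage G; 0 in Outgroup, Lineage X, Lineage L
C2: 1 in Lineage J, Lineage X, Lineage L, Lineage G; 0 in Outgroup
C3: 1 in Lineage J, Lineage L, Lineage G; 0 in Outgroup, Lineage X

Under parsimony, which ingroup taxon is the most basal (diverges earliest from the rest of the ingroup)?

The outgroup has state '0' for every character, so '1' is the derived state throughout.
Only Lineage G and Lineage J show the derived state '1' for C1, supporting them as a clade.
C2 (derived state '1') is shared by all ingroup taxa — unites the whole ingroup.
Only Lineage G, Lineage J, and Lineage L show the derived state '1' for C3, supporting them as a clade.
Most parsimonious ingroup topology: (((Lineage J,Lineage G),Lineage L),Lineage X).
Lineage X is sister to the clade containing all other ingroup taxa, so it is the earliest-diverging (most basal) ingroup lineage.

Lineage X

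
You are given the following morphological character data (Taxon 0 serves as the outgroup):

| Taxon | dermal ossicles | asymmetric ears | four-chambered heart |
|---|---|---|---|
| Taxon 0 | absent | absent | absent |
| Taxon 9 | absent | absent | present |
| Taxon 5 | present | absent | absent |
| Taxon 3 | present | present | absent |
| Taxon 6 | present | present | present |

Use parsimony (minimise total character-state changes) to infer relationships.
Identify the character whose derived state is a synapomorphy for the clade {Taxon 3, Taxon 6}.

The outgroup has state 'absent' for every character, so 'present' is the derived state throughout.
Only Taxon 3, Taxon 5, and Taxon 6 show the derived state 'present' for dermal ossicles, supporting them as a clade.
asymmetric ears: derived state 'present' in Taxon 3 and Taxon 6 only — synapomorphy for {Taxon 3, Taxon 6}.
four-chambered heart groups Taxon 6 and Taxon 9, which is incompatible with the clades supported by the remaining characters; treating it as convergent (homoplasy) costs fewer steps than any alternative tree.
Most parsimonious ingroup topology: (Taxon 9,(Taxon 5,(Taxon 3,Taxon 6))).
The clade {Taxon 3, Taxon 6} is supported by asymmetric ears: its derived state 'present' occurs in exactly those taxa and in no other taxon (including the outgroup).

asymmetric ears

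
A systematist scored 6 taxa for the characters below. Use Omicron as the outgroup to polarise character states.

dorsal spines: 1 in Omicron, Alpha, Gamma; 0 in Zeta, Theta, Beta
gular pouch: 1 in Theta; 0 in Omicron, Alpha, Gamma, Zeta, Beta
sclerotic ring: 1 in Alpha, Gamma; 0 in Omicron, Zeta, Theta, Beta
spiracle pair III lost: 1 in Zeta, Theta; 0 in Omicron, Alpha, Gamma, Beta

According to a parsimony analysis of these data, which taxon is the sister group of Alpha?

Gamma

Character polarity is set by the outgroup: the derived state is whichever differs from the outgroup's state, so for dorsal spines the derived state is '0', and for the remaining characters it is '1'.
dorsal spines (derived state '0') is shared by Beta, Theta, and Zeta — a synapomorphy uniting that clade.
gular pouch (derived state '1') is unique to Theta (autapomorphy; uninformative for grouping).
sclerotic ring (derived state '1') is shared by Alpha and Gamma — a synapomorphy uniting that clade.
spiracle pair III lost: derived state '1' in Theta and Zeta only — synapomorphy for {Theta, Zeta}.
Most parsimonious ingroup topology: ((Alpha,Gamma),((Zeta,Theta),Beta)).
Alpha and Gamma form a cherry on this tree, so they are sister taxa.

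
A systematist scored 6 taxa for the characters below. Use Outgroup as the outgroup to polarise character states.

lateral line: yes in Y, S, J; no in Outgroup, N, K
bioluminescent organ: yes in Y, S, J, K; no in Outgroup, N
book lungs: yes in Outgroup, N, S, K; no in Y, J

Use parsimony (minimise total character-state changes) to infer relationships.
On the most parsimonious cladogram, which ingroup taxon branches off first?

Character polarity is set by the outgroup: the derived state is whichever differs from the outgroup's state, so for book lungs the derived state is 'no', and for the remaining characters it is 'yes'.
Only J, S, and Y show the derived state 'yes' for lateral line, supporting them as a clade.
bioluminescent organ: derived state 'yes' in J, K, S, and Y only — synapomorphy for {J, K, S, Y}.
book lungs (derived state 'no') is shared by J and Y — a synapomorphy uniting that clade.
Most parsimonious ingroup topology: ((((Y,J),S),K),N).
N is sister to the clade containing all other ingroup taxa, so it is the earliest-diverging (most basal) ingroup lineage.

N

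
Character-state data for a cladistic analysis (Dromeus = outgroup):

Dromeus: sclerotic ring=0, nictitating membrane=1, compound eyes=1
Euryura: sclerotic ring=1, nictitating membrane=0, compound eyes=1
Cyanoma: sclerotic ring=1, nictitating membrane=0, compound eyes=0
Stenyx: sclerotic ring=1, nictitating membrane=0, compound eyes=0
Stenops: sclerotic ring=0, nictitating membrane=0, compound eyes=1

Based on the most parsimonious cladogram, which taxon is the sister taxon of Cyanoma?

Stenyx

Character polarity is set by the outgroup: the derived state is whichever differs from the outgroup's state, so for nictitating membrane, compound eyes the derived state is '0', and for the remaining characters it is '1'.
sclerotic ring (derived state '1') is shared by Cyanoma, Euryura, and Stenyx — a synapomorphy uniting that clade.
All ingroup taxa share the derived state '0' for nictitating membrane; it defines the ingroup but does not resolve relationships within it.
compound eyes: derived state '0' in Cyanoma and Stenyx only — synapomorphy for {Cyanoma, Stenyx}.
Most parsimonious ingroup topology: ((Euryura,(Cyanoma,Stenyx)),Stenops).
Cyanoma and Stenyx form a cherry on this tree, so they are sister taxa.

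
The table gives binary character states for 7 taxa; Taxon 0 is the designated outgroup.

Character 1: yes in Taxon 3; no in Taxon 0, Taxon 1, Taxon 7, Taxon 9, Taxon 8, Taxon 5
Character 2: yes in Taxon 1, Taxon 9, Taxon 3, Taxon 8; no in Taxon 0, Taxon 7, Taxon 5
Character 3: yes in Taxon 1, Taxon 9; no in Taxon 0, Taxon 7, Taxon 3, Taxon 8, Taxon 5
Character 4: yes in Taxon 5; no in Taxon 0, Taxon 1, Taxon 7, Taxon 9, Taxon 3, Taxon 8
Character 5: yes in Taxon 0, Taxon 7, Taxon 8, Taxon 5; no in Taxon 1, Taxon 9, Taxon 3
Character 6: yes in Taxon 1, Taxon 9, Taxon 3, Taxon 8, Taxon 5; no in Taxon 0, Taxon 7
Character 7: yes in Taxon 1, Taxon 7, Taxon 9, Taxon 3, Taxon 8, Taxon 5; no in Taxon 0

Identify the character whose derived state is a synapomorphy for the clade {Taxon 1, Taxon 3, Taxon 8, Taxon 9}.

Character 2

Character polarity is set by the outgroup: the derived state is whichever differs from the outgroup's state, so for Character 5 the derived state is 'no', and for the remaining characters it is 'yes'.
Character 1 (derived state 'yes') is unique to Taxon 3 (autapomorphy; uninformative for grouping).
Only Taxon 1, Taxon 3, Taxon 8, and Taxon 9 show the derived state 'yes' for Character 2, supporting them as a clade.
Character 3: derived state 'yes' in Taxon 1 and Taxon 9 only — synapomorphy for {Taxon 1, Taxon 9}.
Character 4 (derived state 'yes') is unique to Taxon 5 (autapomorphy; uninformative for grouping).
Character 5: derived state 'no' in Taxon 1, Taxon 3, and Taxon 9 only — synapomorphy for {Taxon 1, Taxon 3, Taxon 9}.
Character 6: derived state 'yes' in Taxon 1, Taxon 3, Taxon 5, Taxon 8, and Taxon 9 only — synapomorphy for {Taxon 1, Taxon 3, Taxon 5, Taxon 8, Taxon 9}.
Character 7 (derived state 'yes') is shared by all ingroup taxa — unites the whole ingroup.
Most parsimonious ingroup topology: (((((Taxon 1,Taxon 9),Taxon 3),Taxon 8),Taxon 5),Taxon 7).
The clade {Taxon 1, Taxon 3, Taxon 8, Taxon 9} is supported by Character 2: its derived state 'yes' occurs in exactly those taxa and in no other taxon (including the outgroup).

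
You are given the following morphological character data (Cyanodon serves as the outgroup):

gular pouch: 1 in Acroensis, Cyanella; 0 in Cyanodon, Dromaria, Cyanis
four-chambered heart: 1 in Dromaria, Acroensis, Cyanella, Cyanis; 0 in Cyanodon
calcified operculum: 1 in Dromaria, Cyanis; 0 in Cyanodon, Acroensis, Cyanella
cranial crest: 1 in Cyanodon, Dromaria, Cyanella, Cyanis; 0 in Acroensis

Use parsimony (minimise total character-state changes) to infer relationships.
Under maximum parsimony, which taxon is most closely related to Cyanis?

Character polarity is set by the outgroup: the derived state is whichever differs from the outgroup's state, so for cranial crest the derived state is '0', and for the remaining characters it is '1'.
Only Acroensis and Cyanella show the derived state '1' for gular pouch, supporting them as a clade.
four-chambered heart (derived state '1') is shared by all ingroup taxa — unites the whole ingroup.
calcified operculum (derived state '1') is shared by Cyanis and Dromaria — a synapomorphy uniting that clade.
cranial crest: derived state '0' in Acroensis only — an autapomorphy, so it tells us nothing about relationships among taxa.
Most parsimonious ingroup topology: ((Dromaria,Cyanis),(Acroensis,Cyanella)).
Cyanis and Dromaria form a cherry on this tree, so they are sister taxa.

Dromaria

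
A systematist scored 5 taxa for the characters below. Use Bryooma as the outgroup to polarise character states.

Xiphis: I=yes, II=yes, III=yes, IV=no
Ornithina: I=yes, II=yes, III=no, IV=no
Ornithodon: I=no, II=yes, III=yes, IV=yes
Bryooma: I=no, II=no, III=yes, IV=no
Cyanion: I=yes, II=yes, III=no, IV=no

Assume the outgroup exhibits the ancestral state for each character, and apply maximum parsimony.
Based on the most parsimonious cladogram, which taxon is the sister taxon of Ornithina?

Character polarity is set by the outgroup: the derived state is whichever differs from the outgroup's state, so for III the derived state is 'no', and for the remaining characters it is 'yes'.
I (derived state 'yes') is shared by Cyanion, Ornithina, and Xiphis — a synapomorphy uniting that clade.
All ingroup taxa share the derived state 'yes' for II; it defines the ingroup but does not resolve relationships within it.
Only Cyanion and Ornithina show the derived state 'no' for III, supporting them as a clade.
IV: derived state 'yes' in Ornithodon only — an autapomorphy, so it tells us nothing about relationships among taxa.
Most parsimonious ingroup topology: (Ornithodon,((Cyanion,Ornithina),Xiphis)).
Ornithina and Cyanion form a cherry on this tree, so they are sister taxa.

Cyanion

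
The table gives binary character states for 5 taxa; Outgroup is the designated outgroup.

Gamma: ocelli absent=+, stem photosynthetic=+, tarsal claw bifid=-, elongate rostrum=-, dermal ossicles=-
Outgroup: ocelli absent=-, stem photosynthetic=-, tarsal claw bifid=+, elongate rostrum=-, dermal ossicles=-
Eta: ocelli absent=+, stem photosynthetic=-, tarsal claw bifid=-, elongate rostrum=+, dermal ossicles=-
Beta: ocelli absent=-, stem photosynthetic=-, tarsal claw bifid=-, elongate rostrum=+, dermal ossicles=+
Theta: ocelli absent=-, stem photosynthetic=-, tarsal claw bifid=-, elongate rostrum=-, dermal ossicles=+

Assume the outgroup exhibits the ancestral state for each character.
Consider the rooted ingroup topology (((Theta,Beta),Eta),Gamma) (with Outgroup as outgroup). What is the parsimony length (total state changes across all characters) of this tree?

Map each character onto (((Theta,Beta),Eta),Gamma) (rooted by Outgroup) and count the minimum state changes it requires (Fitch parsimony):
ocelli absent: 2; stem photosynthetic: 1; tarsal claw bifid: 1; elongate rostrum: 2; dermal ossicles: 1.
Total tree length = 7.

7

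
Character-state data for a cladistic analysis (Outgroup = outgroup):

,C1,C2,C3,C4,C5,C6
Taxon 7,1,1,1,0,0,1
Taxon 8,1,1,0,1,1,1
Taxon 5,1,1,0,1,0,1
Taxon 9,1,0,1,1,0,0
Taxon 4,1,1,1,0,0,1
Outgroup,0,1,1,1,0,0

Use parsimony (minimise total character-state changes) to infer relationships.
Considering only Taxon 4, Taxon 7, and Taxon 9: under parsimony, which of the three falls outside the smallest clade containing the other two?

Taxon 9

Character polarity is set by the outgroup: the derived state is whichever differs from the outgroup's state, so for C2, C3, C4 the derived state is '0', and for the remaining characters it is '1'.
All ingroup taxa share the derived state '1' for C1; it defines the ingroup but does not resolve relationships within it.
C2: derived state '0' in Taxon 9 only — an autapomorphy, so it tells us nothing about relationships among taxa.
C3 (derived state '0') is shared by Taxon 5 and Taxon 8 — a synapomorphy uniting that clade.
C4: derived state '0' in Taxon 4 and Taxon 7 only — synapomorphy for {Taxon 4, Taxon 7}.
C5: derived state '1' in Taxon 8 only — an autapomorphy, so it tells us nothing about relationships among taxa.
C6 (derived state '1') is shared by Taxon 4, Taxon 5, Taxon 7, and Taxon 8 — a synapomorphy uniting that clade.
Most parsimonious ingroup topology: (((Taxon 4,Taxon 7),(Taxon 5,Taxon 8)),Taxon 9).
Taxon 4 and Taxon 7 share a more recent common ancestor with each other than either does with Taxon 9, so Taxon 9 is the least closely related of the three.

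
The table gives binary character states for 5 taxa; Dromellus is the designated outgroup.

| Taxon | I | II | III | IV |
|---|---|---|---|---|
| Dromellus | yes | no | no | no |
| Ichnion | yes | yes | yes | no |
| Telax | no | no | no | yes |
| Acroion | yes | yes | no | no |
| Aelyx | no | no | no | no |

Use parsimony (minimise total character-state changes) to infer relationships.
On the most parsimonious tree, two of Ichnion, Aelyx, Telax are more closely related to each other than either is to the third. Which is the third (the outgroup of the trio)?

Ichnion

Character polarity is set by the outgroup: the derived state is whichever differs from the outgroup's state, so for I the derived state is 'no', and for the remaining characters it is 'yes'.
I: derived state 'no' in Aelyx and Telax only — synapomorphy for {Aelyx, Telax}.
II: derived state 'yes' in Acroion and Ichnion only — synapomorphy for {Acroion, Ichnion}.
III: derived state 'yes' in Ichnion only — an autapomorphy, so it tells us nothing about relationships among taxa.
IV (derived state 'yes') is unique to Telax (autapomorphy; uninformative for grouping).
Most parsimonious ingroup topology: ((Aelyx,Telax),(Ichnion,Acroion)).
Aelyx and Telax share a more recent common ancestor with each other than either does with Ichnion, so Ichnion is the least closely related of the three.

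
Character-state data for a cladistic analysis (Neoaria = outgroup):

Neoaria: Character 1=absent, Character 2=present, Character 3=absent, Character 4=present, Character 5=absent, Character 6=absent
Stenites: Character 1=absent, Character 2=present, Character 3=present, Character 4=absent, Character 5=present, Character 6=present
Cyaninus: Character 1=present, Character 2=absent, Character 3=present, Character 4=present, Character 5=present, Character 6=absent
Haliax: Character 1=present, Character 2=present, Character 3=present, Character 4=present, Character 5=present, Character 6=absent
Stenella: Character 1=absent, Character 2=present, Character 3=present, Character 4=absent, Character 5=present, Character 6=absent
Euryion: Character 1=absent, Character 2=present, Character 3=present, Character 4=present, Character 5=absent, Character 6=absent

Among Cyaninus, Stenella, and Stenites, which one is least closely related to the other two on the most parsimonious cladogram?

Character polarity is set by the outgroup: the derived state is whichever differs from the outgroup's state, so for Character 2, Character 4 the derived state is 'absent', and for the remaining characters it is 'present'.
Character 1: derived state 'present' in Cyaninus and Haliax only — synapomorphy for {Cyaninus, Haliax}.
Character 2: derived state 'absent' in Cyaninus only — an autapomorphy, so it tells us nothing about relationships among taxa.
Character 3 (derived state 'present') is shared by all ingroup taxa — unites the whole ingroup.
Character 4 (derived state 'absent') is shared by Stenella and Stenites — a synapomorphy uniting that clade.
Character 5 (derived state 'present') is shared by Cyaninus, Haliax, Stenella, and Stenites — a synapomorphy uniting that clade.
Character 6: derived state 'present' in Stenites only — an autapomorphy, so it tells us nothing about relationships among taxa.
Most parsimonious ingroup topology: (((Stenites,Stenella),(Cyaninus,Haliax)),Euryion).
Stenites and Stenella share a more recent common ancestor with each other than either does with Cyaninus, so Cyaninus is the least closely related of the three.

Cyaninus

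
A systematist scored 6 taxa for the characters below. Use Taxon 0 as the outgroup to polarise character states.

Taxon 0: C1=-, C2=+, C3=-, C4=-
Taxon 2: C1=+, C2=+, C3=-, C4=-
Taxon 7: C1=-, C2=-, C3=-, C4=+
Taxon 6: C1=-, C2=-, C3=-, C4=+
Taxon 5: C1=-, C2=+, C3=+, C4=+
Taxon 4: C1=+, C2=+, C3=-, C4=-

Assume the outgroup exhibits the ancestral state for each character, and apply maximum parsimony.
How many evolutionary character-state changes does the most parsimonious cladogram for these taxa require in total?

4

Character polarity is set by the outgroup: the derived state is whichever differs from the outgroup's state, so for C2 the derived state is '-', and for the remaining characters it is '+'.
C1 (derived state '+') is shared by Taxon 2 and Taxon 4 — a synapomorphy uniting that clade.
Only Taxon 6 and Taxon 7 show the derived state '-' for C2, supporting them as a clade.
C3: derived state '+' in Taxon 5 only — an autapomorphy, so it tells us nothing about relationships among taxa.
Only Taxon 5, Taxon 6, and Taxon 7 show the derived state '+' for C4, supporting them as a clade.
Most parsimonious ingroup topology: ((Taxon 2,Taxon 4),((Taxon 7,Taxon 6),Taxon 5)).
Changes per character on this tree: C1: 1; C2: 1; C3: 1; C4: 1.
Total = 4.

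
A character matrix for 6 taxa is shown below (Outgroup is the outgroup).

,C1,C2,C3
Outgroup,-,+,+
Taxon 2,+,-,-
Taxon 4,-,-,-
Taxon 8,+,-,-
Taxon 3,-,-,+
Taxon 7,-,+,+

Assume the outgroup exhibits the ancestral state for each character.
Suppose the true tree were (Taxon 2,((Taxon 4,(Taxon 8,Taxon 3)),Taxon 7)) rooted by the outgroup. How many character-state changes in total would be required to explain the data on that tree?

7

Map each character onto (Taxon 2,((Taxon 4,(Taxon 8,Taxon 3)),Taxon 7)) (rooted by Outgroup) and count the minimum state changes it requires (Fitch parsimony):
C1: 2; C2: 2; C3: 3.
Total tree length = 7.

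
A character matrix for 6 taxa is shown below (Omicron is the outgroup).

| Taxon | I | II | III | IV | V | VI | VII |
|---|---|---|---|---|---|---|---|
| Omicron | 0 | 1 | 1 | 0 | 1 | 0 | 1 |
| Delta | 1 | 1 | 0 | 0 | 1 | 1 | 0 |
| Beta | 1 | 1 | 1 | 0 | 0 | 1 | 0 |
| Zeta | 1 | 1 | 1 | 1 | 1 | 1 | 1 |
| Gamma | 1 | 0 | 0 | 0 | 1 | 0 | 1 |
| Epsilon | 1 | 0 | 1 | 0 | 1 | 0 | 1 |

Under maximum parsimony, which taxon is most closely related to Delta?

Beta

Character polarity is set by the outgroup: the derived state is whichever differs from the outgroup's state, so for II, III, V, VII the derived state is '0', and for the remaining characters it is '1'.
I (derived state '1') is shared by all ingroup taxa — unites the whole ingroup.
II: derived state '0' in Epsilon and Gamma only — synapomorphy for {Epsilon, Gamma}.
III groups Delta and Gamma, which is incompatible with the clades supported by the remaining characters; treating it as convergent (homoplasy) costs fewer steps than any alternative tree.
IV (derived state '1') is unique to Zeta (autapomorphy; uninformative for grouping).
V (derived state '0') is unique to Beta (autapomorphy; uninformative for grouping).
Only Beta, Delta, and Zeta show the derived state '1' for VI, supporting them as a clade.
VII: derived state '0' in Beta and Delta only — synapomorphy for {Beta, Delta}.
Most parsimonious ingroup topology: (((Delta,Beta),Zeta),(Gamma,Epsilon)).
Delta and Beta form a cherry on this tree, so they are sister taxa.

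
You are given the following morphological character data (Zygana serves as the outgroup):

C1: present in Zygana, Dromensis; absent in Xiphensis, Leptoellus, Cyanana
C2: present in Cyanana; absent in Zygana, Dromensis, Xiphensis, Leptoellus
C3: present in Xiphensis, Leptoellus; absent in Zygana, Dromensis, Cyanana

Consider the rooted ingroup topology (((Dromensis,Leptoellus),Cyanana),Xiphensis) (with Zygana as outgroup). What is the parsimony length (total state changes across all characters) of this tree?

Map each character onto (((Dromensis,Leptoellus),Cyanana),Xiphensis) (rooted by Zygana) and count the minimum state changes it requires (Fitch parsimony):
C1: 2; C2: 1; C3: 2.
Total tree length = 5.

5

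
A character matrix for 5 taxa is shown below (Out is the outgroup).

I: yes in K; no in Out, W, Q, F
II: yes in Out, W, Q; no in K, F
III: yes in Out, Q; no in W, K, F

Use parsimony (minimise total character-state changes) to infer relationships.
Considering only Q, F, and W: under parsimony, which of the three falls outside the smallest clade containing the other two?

Q

Character polarity is set by the outgroup: the derived state is whichever differs from the outgroup's state, so for II, III the derived state is 'no', and for the remaining characters it is 'yes'.
I: derived state 'yes' in K only — an autapomorphy, so it tells us nothing about relationships among taxa.
Only F and K show the derived state 'no' for II, supporting them as a clade.
III (derived state 'no') is shared by F, K, and W — a synapomorphy uniting that clade.
Most parsimonious ingroup topology: ((W,(K,F)),Q).
F and W share a more recent common ancestor with each other than either does with Q, so Q is the least closely related of the three.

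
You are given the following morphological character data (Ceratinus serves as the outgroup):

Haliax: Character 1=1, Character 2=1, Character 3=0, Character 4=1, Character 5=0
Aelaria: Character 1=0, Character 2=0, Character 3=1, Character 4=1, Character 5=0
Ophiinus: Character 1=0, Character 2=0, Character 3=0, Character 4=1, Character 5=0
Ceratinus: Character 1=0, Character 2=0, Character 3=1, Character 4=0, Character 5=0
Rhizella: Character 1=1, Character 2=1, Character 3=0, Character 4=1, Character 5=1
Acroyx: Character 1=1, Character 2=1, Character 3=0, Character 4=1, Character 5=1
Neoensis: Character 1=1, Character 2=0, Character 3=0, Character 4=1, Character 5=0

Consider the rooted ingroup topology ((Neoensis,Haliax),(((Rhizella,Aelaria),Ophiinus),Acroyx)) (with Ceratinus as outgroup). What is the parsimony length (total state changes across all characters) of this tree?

11

Map each character onto ((Neoensis,Haliax),(((Rhizella,Aelaria),Ophiinus),Acroyx)) (rooted by Ceratinus) and count the minimum state changes it requires (Fitch parsimony):
Character 1: 3; Character 2: 3; Character 3: 2; Character 4: 1; Character 5: 2.
Total tree length = 11.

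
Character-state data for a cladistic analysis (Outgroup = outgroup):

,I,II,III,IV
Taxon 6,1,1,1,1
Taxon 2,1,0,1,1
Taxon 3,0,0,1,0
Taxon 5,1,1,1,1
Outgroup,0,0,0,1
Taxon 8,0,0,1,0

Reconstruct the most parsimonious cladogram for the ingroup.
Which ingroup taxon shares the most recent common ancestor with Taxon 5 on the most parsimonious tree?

Character polarity is set by the outgroup: the derived state is whichever differs from the outgroup's state, so for IV the derived state is '0', and for the remaining characters it is '1'.
I: derived state '1' in Taxon 2, Taxon 5, and Taxon 6 only — synapomorphy for {Taxon 2, Taxon 5, Taxon 6}.
II: derived state '1' in Taxon 5 and Taxon 6 only — synapomorphy for {Taxon 5, Taxon 6}.
III (derived state '1') is shared by all ingroup taxa — unites the whole ingroup.
IV (derived state '0') is shared by Taxon 3 and Taxon 8 — a synapomorphy uniting that clade.
Most parsimonious ingroup topology: (((Taxon 5,Taxon 6),Taxon 2),(Taxon 8,Taxon 3)).
Taxon 5 and Taxon 6 form a cherry on this tree, so they are sister taxa.

Taxon 6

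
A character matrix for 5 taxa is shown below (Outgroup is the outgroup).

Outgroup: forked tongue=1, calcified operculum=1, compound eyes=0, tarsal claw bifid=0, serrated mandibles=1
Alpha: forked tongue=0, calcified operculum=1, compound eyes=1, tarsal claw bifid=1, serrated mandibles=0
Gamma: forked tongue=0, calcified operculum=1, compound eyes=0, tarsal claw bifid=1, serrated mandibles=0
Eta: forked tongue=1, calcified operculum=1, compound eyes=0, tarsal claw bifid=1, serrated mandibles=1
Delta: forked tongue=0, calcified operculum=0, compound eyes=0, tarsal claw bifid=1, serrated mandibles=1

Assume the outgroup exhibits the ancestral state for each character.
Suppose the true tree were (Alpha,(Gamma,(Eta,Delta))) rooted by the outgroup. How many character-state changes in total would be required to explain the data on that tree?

7

Map each character onto (Alpha,(Gamma,(Eta,Delta))) (rooted by Outgroup) and count the minimum state changes it requires (Fitch parsimony):
forked tongue: 2; calcified operculum: 1; compound eyes: 1; tarsal claw bifid: 1; serrated mandibles: 2.
Total tree length = 7.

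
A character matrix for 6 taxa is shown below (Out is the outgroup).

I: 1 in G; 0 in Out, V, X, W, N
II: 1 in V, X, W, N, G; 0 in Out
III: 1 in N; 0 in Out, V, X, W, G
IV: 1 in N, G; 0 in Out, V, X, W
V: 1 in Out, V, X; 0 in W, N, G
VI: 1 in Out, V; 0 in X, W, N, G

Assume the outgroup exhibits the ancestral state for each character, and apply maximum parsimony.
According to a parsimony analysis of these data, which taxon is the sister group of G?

Character polarity is set by the outgroup: the derived state is whichever differs from the outgroup's state, so for V, VI the derived state is '0', and for the remaining characters it is '1'.
I (derived state '1') is unique to G (autapomorphy; uninformative for grouping).
II (derived state '1') is shared by all ingroup taxa — unites the whole ingroup.
III (derived state '1') is unique to N (autapomorphy; uninformative for grouping).
IV (derived state '1') is shared by G and N — a synapomorphy uniting that clade.
Only G, N, and W show the derived state '0' for V, supporting them as a clade.
VI: derived state '0' in G, N, W, and X only — synapomorphy for {G, N, W, X}.
Most parsimonious ingroup topology: (V,(X,(W,(N,G)))).
G and N form a cherry on this tree, so they are sister taxa.

N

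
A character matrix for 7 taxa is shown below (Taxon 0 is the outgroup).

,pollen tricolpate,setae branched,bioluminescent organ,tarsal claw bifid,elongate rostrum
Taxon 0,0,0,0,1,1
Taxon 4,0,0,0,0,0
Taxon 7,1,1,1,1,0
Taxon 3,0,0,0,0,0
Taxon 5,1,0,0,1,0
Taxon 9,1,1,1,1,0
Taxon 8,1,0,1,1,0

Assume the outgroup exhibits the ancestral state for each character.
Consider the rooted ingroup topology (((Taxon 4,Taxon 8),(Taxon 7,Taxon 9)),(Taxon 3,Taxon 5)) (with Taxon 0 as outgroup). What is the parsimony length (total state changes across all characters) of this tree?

9

Map each character onto (((Taxon 4,Taxon 8),(Taxon 7,Taxon 9)),(Taxon 3,Taxon 5)) (rooted by Taxon 0) and count the minimum state changes it requires (Fitch parsimony):
pollen tricolpate: 3; setae branched: 1; bioluminescent organ: 2; tarsal claw bifid: 2; elongate rostrum: 1.
Total tree length = 9.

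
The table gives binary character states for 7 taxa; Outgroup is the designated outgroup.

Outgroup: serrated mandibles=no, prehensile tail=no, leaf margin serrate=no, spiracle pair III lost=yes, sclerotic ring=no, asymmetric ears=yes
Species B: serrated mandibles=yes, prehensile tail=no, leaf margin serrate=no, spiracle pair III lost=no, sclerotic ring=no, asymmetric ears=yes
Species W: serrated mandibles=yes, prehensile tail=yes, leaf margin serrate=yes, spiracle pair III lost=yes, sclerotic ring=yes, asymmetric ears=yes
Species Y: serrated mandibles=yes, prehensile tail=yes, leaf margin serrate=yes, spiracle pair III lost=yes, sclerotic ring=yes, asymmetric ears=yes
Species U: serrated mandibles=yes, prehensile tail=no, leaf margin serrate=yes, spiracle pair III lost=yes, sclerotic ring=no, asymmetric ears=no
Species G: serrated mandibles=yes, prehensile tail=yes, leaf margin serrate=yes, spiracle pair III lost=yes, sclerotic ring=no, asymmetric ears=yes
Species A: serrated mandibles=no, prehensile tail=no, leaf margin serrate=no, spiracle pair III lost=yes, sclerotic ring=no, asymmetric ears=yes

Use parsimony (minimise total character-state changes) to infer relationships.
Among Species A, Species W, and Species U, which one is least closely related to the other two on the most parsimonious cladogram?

Species A

Character polarity is set by the outgroup: the derived state is whichever differs from the outgroup's state, so for spiracle pair III lost, asymmetric ears the derived state is 'no', and for the remaining characters it is 'yes'.
Only Species B, Species G, Species U, Species W, and Species Y show the derived state 'yes' for serrated mandibles, supporting them as a clade.
prehensile tail: derived state 'yes' in Species G, Species W, and Species Y only — synapomorphy for {Species G, Species W, Species Y}.
leaf margin serrate (derived state 'yes') is shared by Species G, Species U, Species W, and Species Y — a synapomorphy uniting that clade.
spiracle pair III lost: derived state 'no' in Species B only — an autapomorphy, so it tells us nothing about relationships among taxa.
sclerotic ring: derived state 'yes' in Species W and Species Y only — synapomorphy for {Species W, Species Y}.
asymmetric ears: derived state 'no' in Species U only — an autapomorphy, so it tells us nothing about relationships among taxa.
Most parsimonious ingroup topology: ((Species B,(((Species W,Species Y),Species G),Species U)),Species A).
Species W and Species U share a more recent common ancestor with each other than either does with Species A, so Species A is the least closely related of the three.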